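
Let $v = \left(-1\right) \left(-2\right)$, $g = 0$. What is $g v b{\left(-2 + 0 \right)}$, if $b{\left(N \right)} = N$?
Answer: $0$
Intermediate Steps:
$v = 2$
$g v b{\left(-2 + 0 \right)} = 0 \cdot 2 \left(-2 + 0\right) = 0 \left(-2\right) = 0$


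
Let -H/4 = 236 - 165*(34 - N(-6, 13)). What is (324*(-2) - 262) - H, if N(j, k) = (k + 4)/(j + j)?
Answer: -23341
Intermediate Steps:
N(j, k) = (4 + k)/(2*j) (N(j, k) = (4 + k)/((2*j)) = (4 + k)*(1/(2*j)) = (4 + k)/(2*j))
H = 22431 (H = -4*(236 - 165*(34 - (4 + 13)/(2*(-6)))) = -4*(236 - 165*(34 - (-1)*17/(2*6))) = -4*(236 - 165*(34 - 1*(-17/12))) = -4*(236 - 165*(34 + 17/12)) = -4*(236 - 165*425/12) = -4*(236 - 23375/4) = -4*(-22431/4) = 22431)
(324*(-2) - 262) - H = (324*(-2) - 262) - 1*22431 = (-648 - 262) - 22431 = -910 - 22431 = -23341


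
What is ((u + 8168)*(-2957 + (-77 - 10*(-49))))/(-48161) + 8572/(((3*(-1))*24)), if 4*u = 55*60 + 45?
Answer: 309113593/866898 ≈ 356.57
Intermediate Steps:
u = 3345/4 (u = (55*60 + 45)/4 = (3300 + 45)/4 = (¼)*3345 = 3345/4 ≈ 836.25)
((u + 8168)*(-2957 + (-77 - 10*(-49))))/(-48161) + 8572/(((3*(-1))*24)) = ((3345/4 + 8168)*(-2957 + (-77 - 10*(-49))))/(-48161) + 8572/(((3*(-1))*24)) = (36017*(-2957 + (-77 + 490))/4)*(-1/48161) + 8572/((-3*24)) = (36017*(-2957 + 413)/4)*(-1/48161) + 8572/(-72) = ((36017/4)*(-2544))*(-1/48161) + 8572*(-1/72) = -22906812*(-1/48161) - 2143/18 = 22906812/48161 - 2143/18 = 309113593/866898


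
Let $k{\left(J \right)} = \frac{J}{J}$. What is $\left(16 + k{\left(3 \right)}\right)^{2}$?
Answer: $289$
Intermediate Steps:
$k{\left(J \right)} = 1$
$\left(16 + k{\left(3 \right)}\right)^{2} = \left(16 + 1\right)^{2} = 17^{2} = 289$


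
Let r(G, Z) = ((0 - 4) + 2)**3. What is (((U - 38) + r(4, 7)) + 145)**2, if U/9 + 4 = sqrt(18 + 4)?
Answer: 5751 + 1134*sqrt(22) ≈ 11070.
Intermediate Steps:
r(G, Z) = -8 (r(G, Z) = (-4 + 2)**3 = (-2)**3 = -8)
U = -36 + 9*sqrt(22) (U = -36 + 9*sqrt(18 + 4) = -36 + 9*sqrt(22) ≈ 6.2137)
(((U - 38) + r(4, 7)) + 145)**2 = ((((-36 + 9*sqrt(22)) - 38) - 8) + 145)**2 = (((-74 + 9*sqrt(22)) - 8) + 145)**2 = ((-82 + 9*sqrt(22)) + 145)**2 = (63 + 9*sqrt(22))**2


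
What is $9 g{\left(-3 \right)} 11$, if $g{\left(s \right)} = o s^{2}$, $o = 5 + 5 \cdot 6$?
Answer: $31185$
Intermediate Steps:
$o = 35$ ($o = 5 + 30 = 35$)
$g{\left(s \right)} = 35 s^{2}$
$9 g{\left(-3 \right)} 11 = 9 \cdot 35 \left(-3\right)^{2} \cdot 11 = 9 \cdot 35 \cdot 9 \cdot 11 = 9 \cdot 315 \cdot 11 = 2835 \cdot 11 = 31185$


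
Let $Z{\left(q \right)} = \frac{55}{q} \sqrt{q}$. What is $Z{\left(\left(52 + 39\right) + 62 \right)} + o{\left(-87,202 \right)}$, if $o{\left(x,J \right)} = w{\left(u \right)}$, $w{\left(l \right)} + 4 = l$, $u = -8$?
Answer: $-12 + \frac{55 \sqrt{17}}{51} \approx -7.5535$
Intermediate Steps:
$w{\left(l \right)} = -4 + l$
$o{\left(x,J \right)} = -12$ ($o{\left(x,J \right)} = -4 - 8 = -12$)
$Z{\left(q \right)} = \frac{55}{\sqrt{q}}$
$Z{\left(\left(52 + 39\right) + 62 \right)} + o{\left(-87,202 \right)} = \frac{55}{\sqrt{\left(52 + 39\right) + 62}} - 12 = \frac{55}{\sqrt{91 + 62}} - 12 = \frac{55}{3 \sqrt{17}} - 12 = 55 \frac{\sqrt{17}}{51} - 12 = \frac{55 \sqrt{17}}{51} - 12 = -12 + \frac{55 \sqrt{17}}{51}$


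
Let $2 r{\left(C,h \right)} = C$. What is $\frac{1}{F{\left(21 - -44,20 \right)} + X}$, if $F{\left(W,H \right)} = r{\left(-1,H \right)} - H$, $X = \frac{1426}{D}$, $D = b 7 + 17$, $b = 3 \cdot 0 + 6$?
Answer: $\frac{118}{433} \approx 0.27252$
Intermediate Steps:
$b = 6$ ($b = 0 + 6 = 6$)
$r{\left(C,h \right)} = \frac{C}{2}$
$D = 59$ ($D = 6 \cdot 7 + 17 = 42 + 17 = 59$)
$X = \frac{1426}{59} \approx 24.169$
$F{\left(W,H \right)} = - \frac{1}{2} - H$ ($F{\left(W,H \right)} = \frac{1}{2} \left(-1\right) - H = - \frac{1}{2} - H$)
$\frac{1}{F{\left(21 - -44,20 \right)} + X} = \frac{1}{\left(- \frac{1}{2} - 20\right) + \frac{1426}{59}} = \frac{1}{- \frac{41}{2} + \frac{1426}{59}} = \frac{1}{\frac{433}{118}} = \frac{118}{433}$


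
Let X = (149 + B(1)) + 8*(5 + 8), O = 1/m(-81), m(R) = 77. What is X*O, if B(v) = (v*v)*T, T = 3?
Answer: 256/77 ≈ 3.3247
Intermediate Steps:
B(v) = 3*v**2 (B(v) = (v*v)*3 = v**2*3 = 3*v**2)
O = 1/77 ≈ 0.012987
X = 256 (X = (149 + 3*1**2) + 8*(5 + 8) = (149 + 3*1) + 8*13 = (149 + 3) + 104 = 152 + 104 = 256)
X*O = 256*(1/77) = 256/77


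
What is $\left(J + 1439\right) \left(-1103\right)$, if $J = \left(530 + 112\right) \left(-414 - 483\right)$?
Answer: $633601805$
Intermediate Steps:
$J = -575874$ ($J = 642 \left(-897\right) = -575874$)
$\left(J + 1439\right) \left(-1103\right) = \left(-575874 + 1439\right) \left(-1103\right) = \left(-574435\right) \left(-1103\right) = 633601805$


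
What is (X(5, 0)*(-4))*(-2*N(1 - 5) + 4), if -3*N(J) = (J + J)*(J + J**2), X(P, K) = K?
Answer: 0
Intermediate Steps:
N(J) = -2*J*(J + J**2)/3 (N(J) = -(J + J)*(J + J**2)/3 = -2*J*(J + J**2)/3)
(X(5, 0)*(-4))*(-2*N(1 - 5) + 4) = (0*(-4))*(-4*(1 - 5)**2*(-1 - (1 - 5))/3 + 4) = 0*(-4*(-4)**2*(-1 - 1*(-4))/3 + 4) = 0*(-4*16*(-1 + 4)/3 + 4) = 0*(-4*16*3/3 + 4) = 0*(-2*32 + 4) = 0*(-64 + 4) = 0*(-60) = 0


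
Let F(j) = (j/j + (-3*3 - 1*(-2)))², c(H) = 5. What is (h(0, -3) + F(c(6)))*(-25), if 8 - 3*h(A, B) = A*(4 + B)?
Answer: -2900/3 ≈ -966.67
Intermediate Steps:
h(A, B) = 8/3 - A*(4 + B)/3
F(j) = 36 (F(j) = (1 + (-9 + 2))² = (1 - 7)² = (-6)² = 36)
(h(0, -3) + F(c(6)))*(-25) = ((8/3 - 4/3*0 - ⅓*0*(-3)) + 36)*(-25) = ((8/3 + 0 + 0) + 36)*(-25) = (8/3 + 36)*(-25) = (116/3)*(-25) = -2900/3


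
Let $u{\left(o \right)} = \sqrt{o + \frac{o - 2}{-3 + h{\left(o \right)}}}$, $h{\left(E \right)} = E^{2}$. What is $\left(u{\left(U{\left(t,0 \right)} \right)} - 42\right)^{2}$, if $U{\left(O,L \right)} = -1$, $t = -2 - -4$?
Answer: $\frac{\left(84 - \sqrt{2}\right)^{2}}{4} \approx 1705.1$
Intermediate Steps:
$t = 2$ ($t = -2 + 4 = 2$)
$u{\left(o \right)} = \sqrt{o + \frac{-2 + o}{-3 + o^{2}}}$ ($u{\left(o \right)} = \sqrt{o + \frac{o - 2}{-3 + o^{2}}} = \sqrt{o + \frac{-2 + o}{-3 + o^{2}}}$)
$\left(u{\left(U{\left(t,0 \right)} \right)} - 42\right)^{2} = \left(\sqrt{\frac{-2 + \left(-1\right)^{3} - -2}{-3 + \left(-1\right)^{2}}} - 42\right)^{2} = \left(\sqrt{\frac{-2 - 1 + 2}{-3 + 1}} - 42\right)^{2} = \left(\sqrt{\frac{1}{-2} \left(-1\right)} - 42\right)^{2} = \left(\sqrt{\left(- \frac{1}{2}\right) \left(-1\right)} - 42\right)^{2} = \left(\sqrt{\frac{1}{2}} - 42\right)^{2} = \left(\frac{\sqrt{2}}{2} - 42\right)^{2} = \left(-42 + \frac{\sqrt{2}}{2}\right)^{2}$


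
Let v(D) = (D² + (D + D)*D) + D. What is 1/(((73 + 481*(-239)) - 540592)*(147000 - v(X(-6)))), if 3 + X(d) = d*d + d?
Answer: -1/94904037708 ≈ -1.0537e-11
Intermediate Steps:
X(d) = -3 + d + d² (X(d) = -3 + (d*d + d) = -3 + (d² + d) = -3 + (d + d²) = -3 + d + d²)
v(D) = D + 3*D² (v(D) = (D² + (2*D)*D) + D = (D² + 2*D²) + D = 3*D² + D = D + 3*D²)
1/(((73 + 481*(-239)) - 540592)*(147000 - v(X(-6)))) = 1/(((73 + 481*(-239)) - 540592)*(147000 - (-3 - 6 + (-6)²)*(1 + 3*(-3 - 6 + (-6)²)))) = 1/(((73 - 114959) - 540592)*(147000 - (-3 - 6 + 36)*(1 + 3*(-3 - 6 + 36)))) = 1/((-114886 - 540592)*(147000 - 27*(1 + 3*27))) = 1/((-655478)*(147000 - 27*(1 + 81))) = -1/(655478*(147000 - 27*82)) = -1/(655478*(147000 - 1*2214)) = -1/(655478*(147000 - 2214)) = -1/655478/144786 = -1/655478*1/144786 = -1/94904037708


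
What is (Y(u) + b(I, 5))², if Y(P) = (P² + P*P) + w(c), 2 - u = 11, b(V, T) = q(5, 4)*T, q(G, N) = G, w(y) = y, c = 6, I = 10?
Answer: 37249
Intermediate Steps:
b(V, T) = 5*T
u = -9 (u = 2 - 1*11 = 2 - 11 = -9)
Y(P) = 6 + 2*P² (Y(P) = (P² + P*P) + 6 = (P² + P²) + 6 = 2*P² + 6 = 6 + 2*P²)
(Y(u) + b(I, 5))² = ((6 + 2*(-9)²) + 5*5)² = ((6 + 2*81) + 25)² = ((6 + 162) + 25)² = (168 + 25)² = 193² = 37249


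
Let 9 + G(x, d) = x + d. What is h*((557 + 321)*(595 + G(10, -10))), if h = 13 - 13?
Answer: 0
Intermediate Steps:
G(x, d) = -9 + d + x (G(x, d) = -9 + (x + d) = -9 + (d + x) = -9 + d + x)
h = 0
h*((557 + 321)*(595 + G(10, -10))) = 0*((557 + 321)*(595 + (-9 - 10 + 10))) = 0*(878*(595 - 9)) = 0*(878*586) = 0*514508 = 0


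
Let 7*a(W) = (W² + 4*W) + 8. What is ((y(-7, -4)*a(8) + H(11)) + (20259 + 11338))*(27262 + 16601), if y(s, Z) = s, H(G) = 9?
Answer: 1381772226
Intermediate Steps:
a(W) = 8/7 + W²/7 + 4*W/7 (a(W) = ((W² + 4*W) + 8)/7 = (8 + W² + 4*W)/7 = 8/7 + W²/7 + 4*W/7)
((y(-7, -4)*a(8) + H(11)) + (20259 + 11338))*(27262 + 16601) = ((-7*(8/7 + (⅐)*8² + (4/7)*8) + 9) + (20259 + 11338))*(27262 + 16601) = ((-7*(8/7 + (⅐)*64 + 32/7) + 9) + 31597)*43863 = ((-7*(8/7 + 64/7 + 32/7) + 9) + 31597)*43863 = ((-7*104/7 + 9) + 31597)*43863 = ((-104 + 9) + 31597)*43863 = (-95 + 31597)*43863 = 31502*43863 = 1381772226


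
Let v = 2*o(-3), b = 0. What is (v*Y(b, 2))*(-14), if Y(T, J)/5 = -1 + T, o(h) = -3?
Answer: -420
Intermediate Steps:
Y(T, J) = -5 + 5*T (Y(T, J) = 5*(-1 + T) = -5 + 5*T)
v = -6 (v = 2*(-3) = -6)
(v*Y(b, 2))*(-14) = -6*(-5 + 5*0)*(-14) = -6*(-5 + 0)*(-14) = -6*(-5)*(-14) = 30*(-14) = -420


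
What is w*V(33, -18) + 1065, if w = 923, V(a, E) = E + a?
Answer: 14910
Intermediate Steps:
w*V(33, -18) + 1065 = 923*(-18 + 33) + 1065 = 923*15 + 1065 = 13845 + 1065 = 14910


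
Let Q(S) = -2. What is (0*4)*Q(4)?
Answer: 0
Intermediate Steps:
(0*4)*Q(4) = (0*4)*(-2) = 0*(-2) = 0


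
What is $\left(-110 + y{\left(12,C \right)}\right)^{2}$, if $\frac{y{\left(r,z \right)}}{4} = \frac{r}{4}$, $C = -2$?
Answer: $9604$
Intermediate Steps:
$y{\left(r,z \right)} = r$ ($y{\left(r,z \right)} = 4 \frac{r}{4} = r$)
$\left(-110 + y{\left(12,C \right)}\right)^{2} = \left(-110 + 12\right)^{2} = \left(-98\right)^{2} = 9604$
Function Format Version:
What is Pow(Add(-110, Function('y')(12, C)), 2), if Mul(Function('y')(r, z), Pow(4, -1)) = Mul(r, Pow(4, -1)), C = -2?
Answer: 9604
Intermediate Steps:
Function('y')(r, z) = r (Function('y')(r, z) = Mul(4, Mul(r, Pow(4, -1))) = Mul(4, Mul(r, Rational(1, 4))) = Mul(4, Mul(Rational(1, 4), r)) = r)
Pow(Add(-110, Function('y')(12, C)), 2) = Pow(Add(-110, 12), 2) = Pow(-98, 2) = 9604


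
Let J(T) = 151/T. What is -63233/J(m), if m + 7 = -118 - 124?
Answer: 15745017/151 ≈ 1.0427e+5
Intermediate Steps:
m = -249 (m = -7 + (-118 - 124) = -7 - 242 = -249)
-63233/J(m) = -63233/(151/(-249)) = -63233/(151*(-1/249)) = -63233/(-151/249) = -63233*(-249/151) = 15745017/151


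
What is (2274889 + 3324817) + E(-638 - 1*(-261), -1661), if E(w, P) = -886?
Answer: 5598820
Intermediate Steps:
(2274889 + 3324817) + E(-638 - 1*(-261), -1661) = (2274889 + 3324817) - 886 = 5599706 - 886 = 5598820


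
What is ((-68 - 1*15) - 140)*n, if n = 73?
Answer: -16279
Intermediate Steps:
((-68 - 1*15) - 140)*n = ((-68 - 1*15) - 140)*73 = ((-68 - 15) - 140)*73 = (-83 - 140)*73 = -223*73 = -16279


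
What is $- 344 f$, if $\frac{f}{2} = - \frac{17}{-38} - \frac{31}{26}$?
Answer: $\frac{126592}{247} \approx 512.52$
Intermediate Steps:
$f = - \frac{368}{247}$ ($f = 2 \left(- \frac{17}{-38} - \frac{31}{26}\right) = 2 \left(\left(-17\right) \left(- \frac{1}{38}\right) - \frac{31}{26}\right) = 2 \left(\frac{17}{38} - \frac{31}{26}\right) = 2 \left(- \frac{184}{247}\right) = - \frac{368}{247} \approx -1.4899$)
$- 344 f = \left(-344\right) \left(- \frac{368}{247}\right) = \frac{126592}{247}$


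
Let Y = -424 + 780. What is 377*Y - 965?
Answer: 133247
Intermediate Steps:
Y = 356
377*Y - 965 = 377*356 - 965 = 134212 - 965 = 133247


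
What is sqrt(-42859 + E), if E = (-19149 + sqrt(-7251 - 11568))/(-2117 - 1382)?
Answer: sqrt(-524655777508 - 10497*I*sqrt(2091))/3499 ≈ 9.4696e-5 - 207.01*I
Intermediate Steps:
E = 19149/3499 - 3*I*sqrt(2091)/3499 (E = (-19149 + sqrt(-18819))/(-3499) = (-19149 + 3*I*sqrt(2091))*(-1/3499) = 19149/3499 - 3*I*sqrt(2091)/3499 ≈ 5.4727 - 0.039206*I)
sqrt(-42859 + E) = sqrt(-42859 + (19149/3499 - 3*I*sqrt(2091)/3499)) = sqrt(-149944492/3499 - 3*I*sqrt(2091)/3499)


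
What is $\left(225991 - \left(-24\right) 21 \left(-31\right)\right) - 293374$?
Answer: $-83007$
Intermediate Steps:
$\left(225991 - \left(-24\right) 21 \left(-31\right)\right) - 293374 = \left(225991 - \left(-504\right) \left(-31\right)\right) - 293374 = \left(225991 - 15624\right) - 293374 = 210367 - 293374 = -83007$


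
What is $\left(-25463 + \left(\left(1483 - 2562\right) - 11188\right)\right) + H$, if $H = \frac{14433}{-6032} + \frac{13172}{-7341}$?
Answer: $- \frac{1670904215917}{44280912} \approx -37734.0$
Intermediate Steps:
$H = - \frac{185406157}{44280912}$ ($H = 14433 \left(- \frac{1}{6032}\right) + 13172 \left(- \frac{1}{7341}\right) = - \frac{14433}{6032} - \frac{13172}{7341} = - \frac{185406157}{44280912} \approx -4.187$)
$\left(-25463 + \left(\left(1483 - 2562\right) - 11188\right)\right) + H = \left(-25463 + \left(\left(1483 - 2562\right) - 11188\right)\right) - \frac{185406157}{44280912} = \left(-25463 - 12267\right) - \frac{185406157}{44280912} = -37730 - \frac{185406157}{44280912} = - \frac{1670904215917}{44280912}$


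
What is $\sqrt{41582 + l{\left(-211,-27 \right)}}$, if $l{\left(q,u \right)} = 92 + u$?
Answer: $\sqrt{41647} \approx 204.08$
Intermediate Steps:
$\sqrt{41582 + l{\left(-211,-27 \right)}} = \sqrt{41582 + \left(92 - 27\right)} = \sqrt{41582 + 65} = \sqrt{41647}$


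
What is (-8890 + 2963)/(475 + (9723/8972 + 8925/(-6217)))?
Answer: -330601682548/26475361691 ≈ -12.487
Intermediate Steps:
(-8890 + 2963)/(475 + (9723/8972 + 8925/(-6217))) = -5927/(475 + (9723*(1/8972) + 8925*(-1/6217))) = -5927/(475 + (9723/8972 - 8925/6217)) = -5927/(475 - 19627209/55778924) = -5927/26475361691/55778924 = -5927*55778924/26475361691 = -330601682548/26475361691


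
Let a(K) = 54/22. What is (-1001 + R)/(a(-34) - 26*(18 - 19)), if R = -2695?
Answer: -40656/313 ≈ -129.89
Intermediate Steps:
a(K) = 27/11 (a(K) = 54*(1/22) = 27/11)
(-1001 + R)/(a(-34) - 26*(18 - 19)) = (-1001 - 2695)/(27/11 - 26*(18 - 19)) = -3696/(27/11 - 26*(-1)) = -3696/(27/11 + 26) = -3696/313/11 = -3696*11/313 = -40656/313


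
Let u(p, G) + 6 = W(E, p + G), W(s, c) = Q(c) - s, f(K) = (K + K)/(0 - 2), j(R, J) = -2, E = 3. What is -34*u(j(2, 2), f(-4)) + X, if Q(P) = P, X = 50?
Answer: 288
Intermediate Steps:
f(K) = -K (f(K) = (2*K)/(-2) = (2*K)*(-1/2) = -K)
W(s, c) = c - s
u(p, G) = -9 + G + p (u(p, G) = -6 + ((p + G) - 1*3) = -6 + ((G + p) - 3) = -6 + (-3 + G + p) = -9 + G + p)
-34*u(j(2, 2), f(-4)) + X = -34*(-9 - 1*(-4) - 2) + 50 = -34*(-9 + 4 - 2) + 50 = -34*(-7) + 50 = 238 + 50 = 288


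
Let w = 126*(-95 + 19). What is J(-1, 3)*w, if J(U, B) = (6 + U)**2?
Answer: -239400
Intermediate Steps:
w = -9576 (w = 126*(-76) = -9576)
J(-1, 3)*w = (6 - 1)**2*(-9576) = 5**2*(-9576) = 25*(-9576) = -239400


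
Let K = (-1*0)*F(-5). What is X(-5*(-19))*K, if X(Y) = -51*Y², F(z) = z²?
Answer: 0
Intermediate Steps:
K = 0 (K = -1*0*(-5)² = 0*25 = 0)
X(-5*(-19))*K = -51*(-5*(-19))²*0 = -51*95²*0 = -51*9025*0 = -460275*0 = 0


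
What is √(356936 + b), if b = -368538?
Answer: I*√11602 ≈ 107.71*I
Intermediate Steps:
√(356936 + b) = √(356936 - 368538) = √(-11602) = I*√11602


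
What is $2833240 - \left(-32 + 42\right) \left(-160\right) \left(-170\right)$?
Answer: $2561240$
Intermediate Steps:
$2833240 - \left(-32 + 42\right) \left(-160\right) \left(-170\right) = 2833240 - 10 \left(-160\right) \left(-170\right) = 2833240 - \left(-1600\right) \left(-170\right) = 2833240 - 272000 = 2561240$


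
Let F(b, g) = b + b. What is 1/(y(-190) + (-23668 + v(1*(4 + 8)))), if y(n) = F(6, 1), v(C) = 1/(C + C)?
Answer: -24/567743 ≈ -4.2273e-5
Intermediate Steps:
F(b, g) = 2*b
v(C) = 1/(2*C)
y(n) = 12 (y(n) = 2*6 = 12)
1/(y(-190) + (-23668 + v(1*(4 + 8)))) = 1/(12 + (-23668 + 1/(2*((1*(4 + 8)))))) = 1/(12 + (-23668 + 1/(2*((1*12))))) = 1/(12 + (-23668 + (½)/12)) = 1/(12 + (-23668 + (½)*(1/12))) = 1/(12 + (-23668 + 1/24)) = 1/(12 - 568031/24) = 1/(-567743/24) = -24/567743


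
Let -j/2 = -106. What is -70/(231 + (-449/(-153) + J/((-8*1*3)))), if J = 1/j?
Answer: -2594880/8671883 ≈ -0.29923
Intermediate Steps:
j = 212 (j = -2*(-106) = 212)
J = 1/212 ≈ 0.0047170
-70/(231 + (-449/(-153) + J/((-8*1*3)))) = -70/(231 + (-449/(-153) + 1/(212*((-8*1*3))))) = -70/(231 + (-449*(-1/153) + 1/(212*((-8*3))))) = -70/(231 + (449/153 + (1/212)/(-24))) = -70/(231 + (449/153 + (1/212)*(-1/24))) = -70/(231 + (449/153 - 1/5088)) = -70/(231 + 761453/259488) = -70/(60703181/259488) = (259488/60703181)*(-70) = -2594880/8671883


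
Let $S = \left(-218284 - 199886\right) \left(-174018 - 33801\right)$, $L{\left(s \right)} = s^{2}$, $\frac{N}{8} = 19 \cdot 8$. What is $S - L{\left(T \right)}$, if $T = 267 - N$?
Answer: $86902770629$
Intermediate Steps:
$N = 1216$ ($N = 8 \cdot 19 \cdot 8 = 8 \cdot 152 = 1216$)
$T = -949$ ($T = 267 - 1216 = -949$)
$S = 86903671230$ ($S = - 418170 \left(-174018 - 33801\right) = \left(-418170\right) \left(-207819\right) = 86903671230$)
$S - L{\left(T \right)} = 86903671230 - \left(-949\right)^{2} = 86903671230 - 900601 = 86902770629$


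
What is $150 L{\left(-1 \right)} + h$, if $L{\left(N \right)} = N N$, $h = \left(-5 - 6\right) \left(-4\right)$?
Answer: $194$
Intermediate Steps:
$h = 44$ ($h = \left(-11\right) \left(-4\right) = 44$)
$L{\left(N \right)} = N^{2}$
$150 L{\left(-1 \right)} + h = 150 \left(-1\right)^{2} + 44 = 150 \cdot 1 + 44 = 150 + 44 = 194$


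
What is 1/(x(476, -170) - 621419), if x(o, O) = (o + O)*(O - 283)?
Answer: -1/760037 ≈ -1.3157e-6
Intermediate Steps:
x(o, O) = (-283 + O)*(O + o) (x(o, O) = (O + o)*(-283 + O) = (-283 + O)*(O + o))
1/(x(476, -170) - 621419) = 1/(((-170)² - 283*(-170) - 283*476 - 170*476) - 621419) = 1/((28900 + 48110 - 134708 - 80920) - 621419) = 1/(-138618 - 621419) = 1/(-760037) = -1/760037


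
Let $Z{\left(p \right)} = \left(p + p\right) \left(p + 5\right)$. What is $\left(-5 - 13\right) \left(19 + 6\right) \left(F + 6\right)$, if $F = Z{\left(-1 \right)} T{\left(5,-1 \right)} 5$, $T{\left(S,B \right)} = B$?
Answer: $-20700$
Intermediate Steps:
$Z{\left(p \right)} = 2 p \left(5 + p\right)$
$F = 40$ ($F = 2 \left(-1\right) \left(5 - 1\right) \left(-1\right) 5 = 2 \left(-1\right) 4 \left(-1\right) 5 = \left(-8\right) \left(-1\right) 5 = 8 \cdot 5 = 40$)
$\left(-5 - 13\right) \left(19 + 6\right) \left(F + 6\right) = \left(-5 - 13\right) \left(19 + 6\right) \left(40 + 6\right) = \left(-18\right) 25 \cdot 46 = \left(-450\right) 46 = -20700$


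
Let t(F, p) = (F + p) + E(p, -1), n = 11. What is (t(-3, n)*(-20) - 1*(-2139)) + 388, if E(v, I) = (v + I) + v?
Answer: 1947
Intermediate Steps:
E(v, I) = I + 2*v (E(v, I) = (I + v) + v = I + 2*v)
t(F, p) = -1 + F + 3*p (t(F, p) = (F + p) + (-1 + 2*p) = -1 + F + 3*p)
(t(-3, n)*(-20) - 1*(-2139)) + 388 = ((-1 - 3 + 3*11)*(-20) - 1*(-2139)) + 388 = ((-1 - 3 + 33)*(-20) + 2139) + 388 = (29*(-20) + 2139) + 388 = (-580 + 2139) + 388 = 1559 + 388 = 1947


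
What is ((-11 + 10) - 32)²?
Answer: 1089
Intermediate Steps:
((-11 + 10) - 32)² = (-1 - 32)² = (-33)² = 1089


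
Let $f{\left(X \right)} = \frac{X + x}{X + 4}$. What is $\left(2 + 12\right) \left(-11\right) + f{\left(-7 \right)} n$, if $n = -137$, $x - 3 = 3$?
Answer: $- \frac{599}{3} \approx -199.67$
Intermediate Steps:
$x = 6$ ($x = 3 + 3 = 6$)
$f{\left(X \right)} = \frac{6 + X}{4 + X}$ ($f{\left(X \right)} = \frac{X + 6}{X + 4} = \frac{6 + X}{4 + X}$)
$\left(2 + 12\right) \left(-11\right) + f{\left(-7 \right)} n = \left(2 + 12\right) \left(-11\right) + \frac{6 - 7}{4 - 7} \left(-137\right) = 14 \left(-11\right) + \frac{1}{-3} \left(-1\right) \left(-137\right) = -154 + \left(- \frac{1}{3}\right) \left(-1\right) \left(-137\right) = -154 + \frac{1}{3} \left(-137\right) = -154 - \frac{137}{3} = - \frac{599}{3}$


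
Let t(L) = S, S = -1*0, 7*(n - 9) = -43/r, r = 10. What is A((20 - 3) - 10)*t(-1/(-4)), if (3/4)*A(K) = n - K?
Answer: 0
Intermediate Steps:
n = 587/70 (n = 9 + (-43/10)/7 = 9 + (-43*⅒)/7 = 9 + (⅐)*(-43/10) = 9 - 43/70 = 587/70 ≈ 8.3857)
S = 0
A(K) = 1174/105 - 4*K/3 (A(K) = 4*(587/70 - K)/3 = 1174/105 - 4*K/3)
t(L) = 0
A((20 - 3) - 10)*t(-1/(-4)) = (1174/105 - 4*((20 - 3) - 10)/3)*0 = (1174/105 - 4*(17 - 10)/3)*0 = (1174/105 - 4/3*7)*0 = (1174/105 - 28/3)*0 = (194/105)*0 = 0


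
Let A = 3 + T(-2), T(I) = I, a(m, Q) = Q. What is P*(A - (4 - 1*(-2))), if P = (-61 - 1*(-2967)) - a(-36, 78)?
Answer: -14140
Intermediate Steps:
A = 1 (A = 3 - 2 = 1)
P = 2828 (P = (-61 - 1*(-2967)) - 1*78 = (-61 + 2967) - 78 = 2906 - 78 = 2828)
P*(A - (4 - 1*(-2))) = 2828*(1 - (4 - 1*(-2))) = 2828*(1 - (4 + 2)) = 2828*(1 - 1*6) = 2828*(1 - 6) = 2828*(-5) = -14140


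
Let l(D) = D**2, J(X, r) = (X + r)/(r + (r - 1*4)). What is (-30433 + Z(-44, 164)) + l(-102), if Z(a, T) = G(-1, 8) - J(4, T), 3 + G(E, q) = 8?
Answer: -540662/27 ≈ -20025.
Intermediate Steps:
G(E, q) = 5 (G(E, q) = -3 + 8 = 5)
J(X, r) = (X + r)/(-4 + 2*r) (J(X, r) = (X + r)/(r + (r - 4)) = (X + r)/(r + (-4 + r)) = (X + r)/(-4 + 2*r))
Z(a, T) = 5 - (4 + T)/(2*(-2 + T))
(-30433 + Z(-44, 164)) + l(-102) = (-30433 + 3*(-8 + 3*164)/(2*(-2 + 164))) + (-102)**2 = (-30433 + (3/2)*(-8 + 492)/162) + 10404 = (-30433 + (3/2)*(1/162)*484) + 10404 = (-30433 + 121/27) + 10404 = -821570/27 + 10404 = -540662/27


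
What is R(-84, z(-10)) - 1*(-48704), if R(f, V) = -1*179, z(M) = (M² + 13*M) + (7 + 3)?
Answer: 48525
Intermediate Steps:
z(M) = 10 + M² + 13*M (z(M) = (M² + 13*M) + 10 = 10 + M² + 13*M)
R(f, V) = -179
R(-84, z(-10)) - 1*(-48704) = -179 - 1*(-48704) = -179 + 48704 = 48525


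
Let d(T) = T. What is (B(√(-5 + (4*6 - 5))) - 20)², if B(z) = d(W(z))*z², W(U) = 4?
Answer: 1296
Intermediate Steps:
B(z) = 4*z²
(B(√(-5 + (4*6 - 5))) - 20)² = (4*(√(-5 + (4*6 - 5)))² - 20)² = (4*(√(-5 + (24 - 5)))² - 20)² = (4*(√(-5 + 19))² - 20)² = (4*(√14)² - 20)² = (4*14 - 20)² = (56 - 20)² = 36² = 1296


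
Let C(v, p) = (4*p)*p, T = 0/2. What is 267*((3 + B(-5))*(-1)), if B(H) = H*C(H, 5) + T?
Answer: 132699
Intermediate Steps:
T = 0 (T = 0*(½) = 0)
C(v, p) = 4*p²
B(H) = 100*H (B(H) = H*(4*5²) + 0 = H*(4*25) + 0 = H*100 + 0 = 100*H + 0 = 100*H)
267*((3 + B(-5))*(-1)) = 267*((3 + 100*(-5))*(-1)) = 267*((3 - 500)*(-1)) = 267*(-497*(-1)) = 267*497 = 132699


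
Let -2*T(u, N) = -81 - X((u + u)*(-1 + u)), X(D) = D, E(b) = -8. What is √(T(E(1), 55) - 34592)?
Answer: I*√137918/2 ≈ 185.69*I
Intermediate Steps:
T(u, N) = 81/2 + u*(-1 + u) (T(u, N) = -(-81 - (u + u)*(-1 + u))/2 = -(-81 - 2*u*(-1 + u))/2 = 81/2 + u*(-1 + u))
√(T(E(1), 55) - 34592) = √((81/2 + (-8)² - 1*(-8)) - 34592) = √((81/2 + 64 + 8) - 34592) = √(225/2 - 34592) = √(-68959/2) = I*√137918/2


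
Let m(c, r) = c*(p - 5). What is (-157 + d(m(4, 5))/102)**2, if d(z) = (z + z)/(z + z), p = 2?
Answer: 256416169/10404 ≈ 24646.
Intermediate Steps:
m(c, r) = -3*c (m(c, r) = c*(2 - 5) = c*(-3) = -3*c)
d(z) = 1 (d(z) = (2*z)/((2*z)) = (2*z)*(1/(2*z)) = 1)
(-157 + d(m(4, 5))/102)**2 = (-157 + 1/102)**2 = (-16013/102)**2 = 256416169/10404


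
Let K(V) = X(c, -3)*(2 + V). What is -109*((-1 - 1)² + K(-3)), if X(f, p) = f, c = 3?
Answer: -109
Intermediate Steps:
K(V) = 6 + 3*V (K(V) = 3*(2 + V) = 6 + 3*V)
-109*((-1 - 1)² + K(-3)) = -109*((-1 - 1)² + (6 + 3*(-3))) = -109*((-2)² + (6 - 9)) = -109*(4 - 3) = -109*1 = -109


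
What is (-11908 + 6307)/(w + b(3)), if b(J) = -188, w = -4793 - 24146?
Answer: 1867/9709 ≈ 0.19230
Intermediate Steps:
w = -28939
(-11908 + 6307)/(w + b(3)) = (-11908 + 6307)/(-28939 - 188) = -5601/(-29127) = -5601*(-1/29127) = 1867/9709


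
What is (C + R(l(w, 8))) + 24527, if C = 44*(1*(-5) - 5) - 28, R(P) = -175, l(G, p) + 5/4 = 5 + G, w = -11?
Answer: 23884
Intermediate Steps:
l(G, p) = 15/4 + G (l(G, p) = -5/4 + (5 + G) = 15/4 + G)
C = -468 (C = 44*(-5 - 5) - 28 = 44*(-10) - 28 = -440 - 28 = -468)
(C + R(l(w, 8))) + 24527 = (-468 - 175) + 24527 = -643 + 24527 = 23884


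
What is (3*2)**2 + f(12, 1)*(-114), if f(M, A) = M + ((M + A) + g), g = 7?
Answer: -3612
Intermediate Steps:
f(M, A) = 7 + A + 2*M (f(M, A) = M + ((M + A) + 7) = M + ((A + M) + 7) = M + (7 + A + M) = 7 + A + 2*M)
(3*2)**2 + f(12, 1)*(-114) = (3*2)**2 + (7 + 1 + 2*12)*(-114) = 6**2 + (7 + 1 + 24)*(-114) = 36 + 32*(-114) = 36 - 3648 = -3612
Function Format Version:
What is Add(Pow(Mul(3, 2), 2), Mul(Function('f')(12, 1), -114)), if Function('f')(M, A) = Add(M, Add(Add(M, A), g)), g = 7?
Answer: -3612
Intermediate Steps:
Function('f')(M, A) = Add(7, A, Mul(2, M)) (Function('f')(M, A) = Add(M, Add(Add(M, A), 7)) = Add(M, Add(Add(A, M), 7)) = Add(M, Add(7, A, M)) = Add(7, A, Mul(2, M)))
Add(Pow(Mul(3, 2), 2), Mul(Function('f')(12, 1), -114)) = Add(Pow(Mul(3, 2), 2), Mul(Add(7, 1, Mul(2, 12)), -114)) = Add(Pow(6, 2), Mul(Add(7, 1, 24), -114)) = Add(36, Mul(32, -114)) = Add(36, -3648) = -3612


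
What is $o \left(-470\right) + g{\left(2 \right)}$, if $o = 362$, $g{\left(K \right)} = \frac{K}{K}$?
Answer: $-170139$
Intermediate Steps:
$g{\left(K \right)} = 1$
$o \left(-470\right) + g{\left(2 \right)} = 362 \left(-470\right) + 1 = -170140 + 1 = -170139$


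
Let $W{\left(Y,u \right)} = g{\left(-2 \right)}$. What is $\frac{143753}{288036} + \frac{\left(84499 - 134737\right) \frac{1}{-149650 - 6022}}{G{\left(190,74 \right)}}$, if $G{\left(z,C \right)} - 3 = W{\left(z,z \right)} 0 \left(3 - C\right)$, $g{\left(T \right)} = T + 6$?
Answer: $\frac{850055246}{1401223131} \approx 0.60665$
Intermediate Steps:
$g{\left(T \right)} = 6 + T$
$W{\left(Y,u \right)} = 4$ ($W{\left(Y,u \right)} = 6 - 2 = 4$)
$G{\left(z,C \right)} = 3$ ($G{\left(z,C \right)} = 3 + 4 \cdot 0 \left(3 - C\right) = 3 + 0 \left(3 - C\right) = 3 + 0 = 3$)
$\frac{143753}{288036} + \frac{\left(84499 - 134737\right) \frac{1}{-149650 - 6022}}{G{\left(190,74 \right)}} = \frac{143753}{288036} + \frac{\left(84499 - 134737\right) \frac{1}{-149650 - 6022}}{3} = 143753 \cdot \frac{1}{288036} + - \frac{50238}{-155672} \cdot \frac{1}{3} = \frac{143753}{288036} + \left(-50238\right) \left(- \frac{1}{155672}\right) \frac{1}{3} = \frac{143753}{288036} + \frac{25119}{77836} \cdot \frac{1}{3} = \frac{143753}{288036} + \frac{8373}{77836} = \frac{850055246}{1401223131}$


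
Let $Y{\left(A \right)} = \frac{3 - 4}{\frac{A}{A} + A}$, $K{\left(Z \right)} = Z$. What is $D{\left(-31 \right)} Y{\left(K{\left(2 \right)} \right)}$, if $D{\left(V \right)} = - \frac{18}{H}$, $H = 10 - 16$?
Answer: $-1$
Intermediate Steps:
$H = -6$
$Y{\left(A \right)} = - \frac{1}{1 + A}$
$D{\left(V \right)} = 3$ ($D{\left(V \right)} = - \frac{18}{-6} = \left(-18\right) \left(- \frac{1}{6}\right) = 3$)
$D{\left(-31 \right)} Y{\left(K{\left(2 \right)} \right)} = 3 \left(- \frac{1}{1 + 2}\right) = 3 \left(- \frac{1}{3}\right) = -1$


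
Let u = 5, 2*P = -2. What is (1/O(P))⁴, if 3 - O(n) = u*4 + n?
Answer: 1/65536 ≈ 1.5259e-5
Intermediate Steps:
P = -1 (P = (½)*(-2) = -1)
O(n) = -17 - n (O(n) = 3 - (5*4 + n) = 3 - (20 + n) = 3 + (-20 - n) = -17 - n)
(1/O(P))⁴ = (1/(-17 - 1*(-1)))⁴ = (1/(-17 + 1))⁴ = (1/(-16))⁴ = (-1/16)⁴ = 1/65536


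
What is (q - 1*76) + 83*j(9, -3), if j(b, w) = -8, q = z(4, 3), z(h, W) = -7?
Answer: -747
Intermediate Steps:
q = -7
(q - 1*76) + 83*j(9, -3) = (-7 - 1*76) + 83*(-8) = (-7 - 76) - 664 = -83 - 664 = -747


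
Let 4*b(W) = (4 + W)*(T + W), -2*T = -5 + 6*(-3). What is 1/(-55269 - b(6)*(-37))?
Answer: -4/214601 ≈ -1.8639e-5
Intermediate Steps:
T = 23/2 (T = -(-5 + 6*(-3))/2 = -(-5 - 18)/2 = -½*(-23) = 23/2 ≈ 11.500)
b(W) = (4 + W)*(23/2 + W)/4 (b(W) = ((4 + W)*(23/2 + W))/4 = (4 + W)*(23/2 + W)/4)
1/(-55269 - b(6)*(-37)) = 1/(-55269 - (23/2 + (¼)*6² + (31/8)*6)*(-37)) = 1/(-55269 - (23/2 + (¼)*36 + 93/4)*(-37)) = 1/(-55269 - (23/2 + 9 + 93/4)*(-37)) = 1/(-55269 - 1*175/4*(-37)) = 1/(-55269 - 175/4*(-37)) = 1/(-55269 + 6475/4) = 1/(-214601/4) = -4/214601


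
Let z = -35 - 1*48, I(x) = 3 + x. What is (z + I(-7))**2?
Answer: 7569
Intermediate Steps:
z = -83 (z = -35 - 48 = -83)
(z + I(-7))**2 = (-83 + (3 - 7))**2 = (-83 - 4)**2 = (-87)**2 = 7569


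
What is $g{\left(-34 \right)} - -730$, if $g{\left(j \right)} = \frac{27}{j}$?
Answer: $\frac{24793}{34} \approx 729.21$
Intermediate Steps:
$g{\left(-34 \right)} - -730 = \frac{27}{-34} - -730 = 27 \left(- \frac{1}{34}\right) + 730 = - \frac{27}{34} + 730 = \frac{24793}{34}$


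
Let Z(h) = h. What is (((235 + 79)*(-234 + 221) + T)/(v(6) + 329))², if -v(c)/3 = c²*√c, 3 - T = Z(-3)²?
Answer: 16711744/(329 - 108*√6)² ≈ 4022.6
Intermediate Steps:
T = -6 (T = 3 - 1*(-3)² = 3 - 1*9 = 3 - 9 = -6)
v(c) = -3*c^(5/2) (v(c) = -3*c²*√c = -3*c^(5/2))
(((235 + 79)*(-234 + 221) + T)/(v(6) + 329))² = (((235 + 79)*(-234 + 221) - 6)/(-108*√6 + 329))² = ((314*(-13) - 6)/(-108*√6 + 329))² = ((-4082 - 6)/(-108*√6 + 329))² = (-4088/(329 - 108*√6))² = 16711744/(329 - 108*√6)²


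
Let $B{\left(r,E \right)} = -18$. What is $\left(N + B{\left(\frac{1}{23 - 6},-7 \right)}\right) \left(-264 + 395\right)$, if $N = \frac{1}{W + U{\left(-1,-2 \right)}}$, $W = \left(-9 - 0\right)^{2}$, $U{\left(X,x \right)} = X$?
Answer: $- \frac{188509}{80} \approx -2356.4$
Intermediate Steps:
$W = 81$ ($W = \left(-9 + 0\right)^{2} = \left(-9\right)^{2} = 81$)
$N = \frac{1}{80}$ ($N = \frac{1}{81 - 1} = \frac{1}{80} \approx 0.0125$)
$\left(N + B{\left(\frac{1}{23 - 6},-7 \right)}\right) \left(-264 + 395\right) = \left(\frac{1}{80} - 18\right) \left(-264 + 395\right) = \left(- \frac{1439}{80}\right) 131 = - \frac{188509}{80}$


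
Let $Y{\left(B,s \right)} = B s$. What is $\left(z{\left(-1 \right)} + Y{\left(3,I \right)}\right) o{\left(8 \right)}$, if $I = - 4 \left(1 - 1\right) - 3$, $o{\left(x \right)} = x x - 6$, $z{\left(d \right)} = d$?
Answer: $-580$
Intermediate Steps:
$o{\left(x \right)} = -6 + x^{2}$ ($o{\left(x \right)} = x^{2} - 6 = -6 + x^{2}$)
$I = -3$ ($I = \left(-4\right) 0 - 3 = 0 - 3 = -3$)
$\left(z{\left(-1 \right)} + Y{\left(3,I \right)}\right) o{\left(8 \right)} = \left(-1 + 3 \left(-3\right)\right) \left(-6 + 8^{2}\right) = \left(-1 - 9\right) \left(-6 + 64\right) = \left(-10\right) 58 = -580$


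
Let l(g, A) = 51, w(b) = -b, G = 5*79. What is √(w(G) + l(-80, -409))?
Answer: 2*I*√86 ≈ 18.547*I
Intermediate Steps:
G = 395
√(w(G) + l(-80, -409)) = √(-1*395 + 51) = √(-395 + 51) = √(-344) = 2*I*√86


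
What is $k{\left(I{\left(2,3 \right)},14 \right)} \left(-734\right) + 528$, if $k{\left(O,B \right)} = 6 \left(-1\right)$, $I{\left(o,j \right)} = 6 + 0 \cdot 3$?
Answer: $4932$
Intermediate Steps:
$I{\left(o,j \right)} = 6$ ($I{\left(o,j \right)} = 6 + 0 = 6$)
$k{\left(O,B \right)} = -6$
$k{\left(I{\left(2,3 \right)},14 \right)} \left(-734\right) + 528 = \left(-6\right) \left(-734\right) + 528 = 4404 + 528 = 4932$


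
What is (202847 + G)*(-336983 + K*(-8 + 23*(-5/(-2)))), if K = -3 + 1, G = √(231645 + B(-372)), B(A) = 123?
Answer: -68376072454 - 2022492*√6438 ≈ -6.8538e+10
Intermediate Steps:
G = 6*√6438 (G = √(231645 + 123) = √231768 = 6*√6438 ≈ 481.42)
K = -2
(202847 + G)*(-336983 + K*(-8 + 23*(-5/(-2)))) = (202847 + 6*√6438)*(-336983 - 2*(-8 + 23*(-5/(-2)))) = (202847 + 6*√6438)*(-336983 - 2*(-8 + 23*(-5*(-½)))) = (202847 + 6*√6438)*(-336983 - 2*(-8 + 23*(5/2))) = (202847 + 6*√6438)*(-336983 - 2*(-8 + 115/2)) = (202847 + 6*√6438)*(-336983 - 2*99/2) = (202847 + 6*√6438)*(-336983 - 99) = (202847 + 6*√6438)*(-337082) = -68376072454 - 2022492*√6438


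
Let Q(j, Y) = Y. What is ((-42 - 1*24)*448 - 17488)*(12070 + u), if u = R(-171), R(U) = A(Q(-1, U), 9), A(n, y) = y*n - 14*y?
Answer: -489617680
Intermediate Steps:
A(n, y) = -14*y + n*y (A(n, y) = n*y - 14*y = -14*y + n*y)
R(U) = -126 + 9*U (R(U) = 9*(-14 + U) = -126 + 9*U)
u = -1665 (u = -126 + 9*(-171) = -126 - 1539 = -1665)
((-42 - 1*24)*448 - 17488)*(12070 + u) = ((-42 - 1*24)*448 - 17488)*(12070 - 1665) = ((-42 - 24)*448 - 17488)*10405 = (-66*448 - 17488)*10405 = (-29568 - 17488)*10405 = -47056*10405 = -489617680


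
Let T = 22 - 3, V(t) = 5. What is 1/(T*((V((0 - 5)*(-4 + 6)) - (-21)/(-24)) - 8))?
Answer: -8/589 ≈ -0.013582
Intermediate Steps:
T = 19
1/(T*((V((0 - 5)*(-4 + 6)) - (-21)/(-24)) - 8)) = 1/(19*((5 - (-21)/(-24)) - 8)) = 1/(19*((5 - (-21)*(-1)/24) - 8)) = 1/(19*((5 - 1*7/8) - 8)) = 1/(19*((5 - 7/8) - 8)) = 1/(19*(33/8 - 8)) = 1/(19*(-31/8)) = 1/(-589/8) = -8/589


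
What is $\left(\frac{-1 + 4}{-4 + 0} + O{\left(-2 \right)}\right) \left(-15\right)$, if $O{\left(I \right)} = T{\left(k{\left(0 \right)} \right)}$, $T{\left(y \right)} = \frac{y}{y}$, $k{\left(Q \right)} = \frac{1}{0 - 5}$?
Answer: $- \frac{15}{4} \approx -3.75$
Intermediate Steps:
$k{\left(Q \right)} = - \frac{1}{5}$ ($k{\left(Q \right)} = \frac{1}{-5} = - \frac{1}{5}$)
$T{\left(y \right)} = 1$
$O{\left(I \right)} = 1$
$\left(\frac{-1 + 4}{-4 + 0} + O{\left(-2 \right)}\right) \left(-15\right) = \left(\frac{-1 + 4}{-4 + 0} + 1\right) \left(-15\right) = \left(\frac{3}{-4} + 1\right) \left(-15\right) = \left(3 \left(- \frac{1}{4}\right) + 1\right) \left(-15\right) = \left(- \frac{3}{4} + 1\right) \left(-15\right) = \frac{1}{4} \left(-15\right) = - \frac{15}{4}$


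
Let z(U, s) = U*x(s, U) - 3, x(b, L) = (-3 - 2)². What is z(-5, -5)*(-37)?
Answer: 4736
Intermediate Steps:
x(b, L) = 25 (x(b, L) = (-5)² = 25)
z(U, s) = -3 + 25*U (z(U, s) = U*25 - 3 = 25*U - 3 = -3 + 25*U)
z(-5, -5)*(-37) = (-3 + 25*(-5))*(-37) = (-3 - 125)*(-37) = -128*(-37) = 4736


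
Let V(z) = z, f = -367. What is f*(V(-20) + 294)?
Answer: -100558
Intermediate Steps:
f*(V(-20) + 294) = -367*(-20 + 294) = -367*274 = -100558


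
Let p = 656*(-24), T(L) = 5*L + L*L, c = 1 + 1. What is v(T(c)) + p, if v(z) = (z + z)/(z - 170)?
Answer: -614023/39 ≈ -15744.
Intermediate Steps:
c = 2
T(L) = L² + 5*L (T(L) = 5*L + L² = L² + 5*L)
p = -15744
v(z) = 2*z/(-170 + z) (v(z) = (2*z)/(-170 + z) = 2*z/(-170 + z))
v(T(c)) + p = 2*(2*(5 + 2))/(-170 + 2*(5 + 2)) - 15744 = 2*(2*7)/(-170 + 2*7) - 15744 = 2*14/(-170 + 14) - 15744 = 2*14/(-156) - 15744 = 2*14*(-1/156) - 15744 = -7/39 - 15744 = -614023/39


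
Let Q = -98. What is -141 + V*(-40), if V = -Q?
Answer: -4061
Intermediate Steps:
V = 98 (V = -1*(-98) = 98)
-141 + V*(-40) = -141 + 98*(-40) = -141 - 3920 = -4061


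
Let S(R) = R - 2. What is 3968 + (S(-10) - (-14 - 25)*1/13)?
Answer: 3959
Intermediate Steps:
S(R) = -2 + R
3968 + (S(-10) - (-14 - 25)*1/13) = 3968 + ((-2 - 10) - (-14 - 25)*1/13) = 3968 + (-12 - (-39)*1*(1/13)) = 3968 + (-12 - (-39)/13) = 3968 + (-12 - 1*(-3)) = 3968 + (-12 + 3) = 3968 - 9 = 3959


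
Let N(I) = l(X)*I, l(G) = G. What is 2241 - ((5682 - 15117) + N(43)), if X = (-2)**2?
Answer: 11504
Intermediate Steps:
X = 4
N(I) = 4*I
2241 - ((5682 - 15117) + N(43)) = 2241 - ((5682 - 15117) + 4*43) = 2241 - (-9435 + 172) = 2241 - 1*(-9263) = 2241 + 9263 = 11504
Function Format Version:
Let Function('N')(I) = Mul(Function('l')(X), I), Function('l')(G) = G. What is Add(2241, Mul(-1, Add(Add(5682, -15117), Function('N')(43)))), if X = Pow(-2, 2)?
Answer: 11504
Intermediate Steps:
X = 4
Function('N')(I) = Mul(4, I)
Add(2241, Mul(-1, Add(Add(5682, -15117), Function('N')(43)))) = Add(2241, Mul(-1, Add(Add(5682, -15117), Mul(4, 43)))) = Add(2241, Mul(-1, Add(-9435, 172))) = Add(2241, Mul(-1, -9263)) = Add(2241, 9263) = 11504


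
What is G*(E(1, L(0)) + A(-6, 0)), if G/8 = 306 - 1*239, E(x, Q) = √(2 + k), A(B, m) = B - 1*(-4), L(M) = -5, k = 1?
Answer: -1072 + 536*√3 ≈ -143.62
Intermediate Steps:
A(B, m) = 4 + B (A(B, m) = B + 4 = 4 + B)
E(x, Q) = √3 (E(x, Q) = √(2 + 1) = √3)
G = 536 (G = 8*(306 - 1*239) = 8*(306 - 239) = 8*67 = 536)
G*(E(1, L(0)) + A(-6, 0)) = 536*(√3 + (4 - 6)) = 536*(√3 - 2) = 536*(-2 + √3) = -1072 + 536*√3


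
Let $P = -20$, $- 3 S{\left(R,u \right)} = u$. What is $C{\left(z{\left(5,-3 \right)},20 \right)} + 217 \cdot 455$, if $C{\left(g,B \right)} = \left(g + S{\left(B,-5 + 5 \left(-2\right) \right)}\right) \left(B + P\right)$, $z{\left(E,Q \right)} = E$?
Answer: $98735$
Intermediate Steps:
$S{\left(R,u \right)} = - \frac{u}{3}$
$C{\left(g,B \right)} = \left(-20 + B\right) \left(5 + g\right)$ ($C{\left(g,B \right)} = \left(g - \frac{-5 + 5 \left(-2\right)}{3}\right) \left(B - 20\right) = \left(g - \frac{-5 - 10}{3}\right) \left(-20 + B\right) = \left(g - -5\right) \left(-20 + B\right) = \left(g + 5\right) \left(-20 + B\right) = \left(5 + g\right) \left(-20 + B\right) = \left(-20 + B\right) \left(5 + g\right)$)
$C{\left(z{\left(5,-3 \right)},20 \right)} + 217 \cdot 455 = \left(-100 - 100 + 5 \cdot 20 + 20 \cdot 5\right) + 217 \cdot 455 = \left(-100 - 100 + 100 + 100\right) + 98735 = 0 + 98735 = 98735$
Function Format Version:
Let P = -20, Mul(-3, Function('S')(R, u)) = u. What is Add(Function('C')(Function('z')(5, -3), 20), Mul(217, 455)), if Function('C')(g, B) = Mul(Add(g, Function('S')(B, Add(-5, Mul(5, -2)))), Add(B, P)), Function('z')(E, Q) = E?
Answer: 98735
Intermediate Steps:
Function('S')(R, u) = Mul(Rational(-1, 3), u)
Function('C')(g, B) = Mul(Add(-20, B), Add(5, g)) (Function('C')(g, B) = Mul(Add(g, Mul(Rational(-1, 3), Add(-5, Mul(5, -2)))), Add(B, -20)) = Mul(Add(g, Mul(Rational(-1, 3), Add(-5, -10))), Add(-20, B)) = Mul(Add(g, Mul(Rational(-1, 3), -15)), Add(-20, B)) = Mul(Add(g, 5), Add(-20, B)) = Mul(Add(5, g), Add(-20, B)) = Mul(Add(-20, B), Add(5, g)))
Add(Function('C')(Function('z')(5, -3), 20), Mul(217, 455)) = Add(Add(-100, Mul(-20, 5), Mul(5, 20), Mul(20, 5)), Mul(217, 455)) = Add(Add(-100, -100, 100, 100), 98735) = Add(0, 98735) = 98735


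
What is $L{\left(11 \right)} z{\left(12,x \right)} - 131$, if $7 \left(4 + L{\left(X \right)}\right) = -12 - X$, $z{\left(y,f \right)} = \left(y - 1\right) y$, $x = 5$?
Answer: $- \frac{7649}{7} \approx -1092.7$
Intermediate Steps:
$z{\left(y,f \right)} = y \left(-1 + y\right)$ ($z{\left(y,f \right)} = \left(-1 + y\right) y = y \left(-1 + y\right)$)
$L{\left(X \right)} = - \frac{40}{7} - \frac{X}{7}$ ($L{\left(X \right)} = -4 + \frac{-12 - X}{7} = -4 - \left(\frac{12}{7} + \frac{X}{7}\right) = - \frac{40}{7} - \frac{X}{7}$)
$L{\left(11 \right)} z{\left(12,x \right)} - 131 = \left(- \frac{40}{7} - \frac{11}{7}\right) 12 \left(-1 + 12\right) - 131 = \left(- \frac{40}{7} - \frac{11}{7}\right) 12 \cdot 11 - 131 = \left(- \frac{51}{7}\right) 132 - 131 = - \frac{6732}{7} - 131 = - \frac{7649}{7}$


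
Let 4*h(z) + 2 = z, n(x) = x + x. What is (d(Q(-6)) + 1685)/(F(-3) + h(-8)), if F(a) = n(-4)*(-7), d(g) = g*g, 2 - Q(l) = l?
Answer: 3498/107 ≈ 32.692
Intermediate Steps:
Q(l) = 2 - l
n(x) = 2*x
d(g) = g²
h(z) = -½ + z/4
F(a) = 56 (F(a) = (2*(-4))*(-7) = -8*(-7) = 56)
(d(Q(-6)) + 1685)/(F(-3) + h(-8)) = ((2 - 1*(-6))² + 1685)/(56 + (-½ + (¼)*(-8))) = ((2 + 6)² + 1685)/(56 + (-½ - 2)) = (8² + 1685)/(56 - 5/2) = (64 + 1685)/(107/2) = 1749*(2/107) = 3498/107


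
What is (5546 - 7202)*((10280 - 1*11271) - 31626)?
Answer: 54013752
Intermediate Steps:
(5546 - 7202)*((10280 - 1*11271) - 31626) = -1656*((10280 - 11271) - 31626) = -1656*(-991 - 31626) = -1656*(-32617) = 54013752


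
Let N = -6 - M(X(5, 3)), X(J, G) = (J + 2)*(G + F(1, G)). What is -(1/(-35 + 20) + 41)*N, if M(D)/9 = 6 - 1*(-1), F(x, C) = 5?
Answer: 14122/5 ≈ 2824.4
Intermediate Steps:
X(J, G) = (2 + J)*(5 + G) (X(J, G) = (J + 2)*(G + 5) = (2 + J)*(5 + G))
M(D) = 63 (M(D) = 9*(6 - 1*(-1)) = 9*(6 + 1) = 9*7 = 63)
N = -69 (N = -6 - 1*63 = -6 - 63 = -69)
-(1/(-35 + 20) + 41)*N = -(1/(-35 + 20) + 41)*(-69) = -(1/(-15) + 41)*(-69) = -(-1/15 + 41)*(-69) = -614*(-69)/15 = -1*(-14122/5) = 14122/5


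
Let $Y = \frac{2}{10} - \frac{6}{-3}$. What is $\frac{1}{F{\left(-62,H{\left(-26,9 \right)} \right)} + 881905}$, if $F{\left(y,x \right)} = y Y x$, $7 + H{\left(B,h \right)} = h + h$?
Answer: $\frac{5}{4402023} \approx 1.1358 \cdot 10^{-6}$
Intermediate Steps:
$Y = \frac{11}{5}$ ($Y = 2 \cdot \frac{1}{10} - -2 = \frac{1}{5} + 2 = \frac{11}{5} \approx 2.2$)
$H{\left(B,h \right)} = -7 + 2 h$ ($H{\left(B,h \right)} = -7 + \left(h + h\right) = -7 + 2 h$)
$F{\left(y,x \right)} = \frac{11 x y}{5}$ ($F{\left(y,x \right)} = y \frac{11}{5} x = \frac{11 y}{5} x = \frac{11 x y}{5}$)
$\frac{1}{F{\left(-62,H{\left(-26,9 \right)} \right)} + 881905} = \frac{1}{\frac{11}{5} \left(-7 + 2 \cdot 9\right) \left(-62\right) + 881905} = \frac{1}{\frac{11}{5} \left(-7 + 18\right) \left(-62\right) + 881905} = \frac{1}{\frac{11}{5} \cdot 11 \left(-62\right) + 881905} = \frac{1}{- \frac{7502}{5} + 881905} = \frac{1}{\frac{4402023}{5}} = \frac{5}{4402023}$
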